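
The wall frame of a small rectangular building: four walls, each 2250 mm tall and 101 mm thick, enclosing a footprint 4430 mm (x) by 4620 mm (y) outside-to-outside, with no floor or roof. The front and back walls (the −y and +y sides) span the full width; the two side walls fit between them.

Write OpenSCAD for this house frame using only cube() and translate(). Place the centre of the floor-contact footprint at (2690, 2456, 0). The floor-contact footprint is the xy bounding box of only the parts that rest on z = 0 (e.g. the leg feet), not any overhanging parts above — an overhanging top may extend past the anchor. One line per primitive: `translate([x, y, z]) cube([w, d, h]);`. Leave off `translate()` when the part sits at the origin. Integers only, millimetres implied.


translate([475, 146, 0]) cube([4430, 101, 2250]);
translate([475, 4665, 0]) cube([4430, 101, 2250]);
translate([475, 247, 0]) cube([101, 4418, 2250]);
translate([4804, 247, 0]) cube([101, 4418, 2250]);


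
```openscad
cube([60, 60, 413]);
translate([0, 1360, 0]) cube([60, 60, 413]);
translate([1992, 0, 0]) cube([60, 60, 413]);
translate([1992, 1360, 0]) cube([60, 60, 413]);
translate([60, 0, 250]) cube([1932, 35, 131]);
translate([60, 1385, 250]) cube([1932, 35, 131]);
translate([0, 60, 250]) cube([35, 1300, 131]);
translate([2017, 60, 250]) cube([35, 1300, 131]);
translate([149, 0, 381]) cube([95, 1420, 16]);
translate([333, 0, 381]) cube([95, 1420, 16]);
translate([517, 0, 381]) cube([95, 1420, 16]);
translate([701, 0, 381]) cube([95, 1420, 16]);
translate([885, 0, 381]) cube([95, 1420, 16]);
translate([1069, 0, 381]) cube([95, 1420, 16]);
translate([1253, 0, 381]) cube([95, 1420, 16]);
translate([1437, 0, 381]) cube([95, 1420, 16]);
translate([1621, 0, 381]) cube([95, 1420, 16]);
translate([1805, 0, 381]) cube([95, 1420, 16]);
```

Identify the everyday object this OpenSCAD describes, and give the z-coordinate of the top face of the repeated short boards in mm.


A bed frame. The slat-top height is 397 mm.

Four posts, four rails, and a row of slats — a bed frame. Slats sit on the rails at z = 250 + 131 = 381; with slat thickness 16, the top is 397 mm.


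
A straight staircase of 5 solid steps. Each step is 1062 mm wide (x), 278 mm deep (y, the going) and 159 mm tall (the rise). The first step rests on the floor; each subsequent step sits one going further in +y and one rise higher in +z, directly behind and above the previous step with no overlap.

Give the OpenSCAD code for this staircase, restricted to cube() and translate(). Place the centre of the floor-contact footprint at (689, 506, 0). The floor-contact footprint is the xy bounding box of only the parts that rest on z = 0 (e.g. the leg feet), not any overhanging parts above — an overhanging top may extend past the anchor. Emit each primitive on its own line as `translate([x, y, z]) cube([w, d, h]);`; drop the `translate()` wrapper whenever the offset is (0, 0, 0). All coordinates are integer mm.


translate([158, 367, 0]) cube([1062, 278, 159]);
translate([158, 645, 159]) cube([1062, 278, 159]);
translate([158, 923, 318]) cube([1062, 278, 159]);
translate([158, 1201, 477]) cube([1062, 278, 159]);
translate([158, 1479, 636]) cube([1062, 278, 159]);


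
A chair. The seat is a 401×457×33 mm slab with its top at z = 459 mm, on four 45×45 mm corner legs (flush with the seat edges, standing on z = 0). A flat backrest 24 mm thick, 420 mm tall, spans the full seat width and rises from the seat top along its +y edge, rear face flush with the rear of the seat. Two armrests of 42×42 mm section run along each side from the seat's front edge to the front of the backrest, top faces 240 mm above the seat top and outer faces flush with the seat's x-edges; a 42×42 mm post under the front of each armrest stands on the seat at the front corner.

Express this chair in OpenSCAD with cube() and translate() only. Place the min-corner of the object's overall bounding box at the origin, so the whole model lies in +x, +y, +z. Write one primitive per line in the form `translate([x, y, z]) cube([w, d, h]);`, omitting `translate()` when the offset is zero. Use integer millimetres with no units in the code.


translate([0, 0, 426]) cube([401, 457, 33]);
cube([45, 45, 426]);
translate([356, 0, 0]) cube([45, 45, 426]);
translate([0, 412, 0]) cube([45, 45, 426]);
translate([356, 412, 0]) cube([45, 45, 426]);
translate([0, 433, 459]) cube([401, 24, 420]);
translate([0, 0, 657]) cube([42, 433, 42]);
translate([359, 0, 657]) cube([42, 433, 42]);
translate([0, 0, 459]) cube([42, 42, 198]);
translate([359, 0, 459]) cube([42, 42, 198]);


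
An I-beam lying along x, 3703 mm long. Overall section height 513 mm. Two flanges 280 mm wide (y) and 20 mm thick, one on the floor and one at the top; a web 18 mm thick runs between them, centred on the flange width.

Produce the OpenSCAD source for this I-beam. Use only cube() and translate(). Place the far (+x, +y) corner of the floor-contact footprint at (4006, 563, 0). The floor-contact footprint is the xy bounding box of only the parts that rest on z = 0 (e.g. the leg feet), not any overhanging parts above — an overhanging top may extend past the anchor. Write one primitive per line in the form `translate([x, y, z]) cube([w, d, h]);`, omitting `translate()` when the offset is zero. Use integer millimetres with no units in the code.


translate([303, 283, 0]) cube([3703, 280, 20]);
translate([303, 414, 20]) cube([3703, 18, 473]);
translate([303, 283, 493]) cube([3703, 280, 20]);


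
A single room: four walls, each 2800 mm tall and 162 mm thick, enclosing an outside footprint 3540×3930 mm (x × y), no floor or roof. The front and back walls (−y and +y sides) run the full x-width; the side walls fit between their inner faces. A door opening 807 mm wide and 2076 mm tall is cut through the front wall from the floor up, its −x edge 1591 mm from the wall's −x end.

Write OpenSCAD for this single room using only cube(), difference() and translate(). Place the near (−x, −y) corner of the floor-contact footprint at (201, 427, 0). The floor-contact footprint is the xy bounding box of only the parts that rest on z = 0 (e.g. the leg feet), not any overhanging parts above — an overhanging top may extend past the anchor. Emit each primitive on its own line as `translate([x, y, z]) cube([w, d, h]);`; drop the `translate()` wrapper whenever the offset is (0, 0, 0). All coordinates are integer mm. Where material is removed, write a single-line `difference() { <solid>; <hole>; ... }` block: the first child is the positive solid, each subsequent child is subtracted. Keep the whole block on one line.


difference() { translate([201, 427, 0]) cube([3540, 162, 2800]); translate([1792, 427, 0]) cube([807, 162, 2076]); }
translate([201, 4195, 0]) cube([3540, 162, 2800]);
translate([201, 589, 0]) cube([162, 3606, 2800]);
translate([3579, 589, 0]) cube([162, 3606, 2800]);


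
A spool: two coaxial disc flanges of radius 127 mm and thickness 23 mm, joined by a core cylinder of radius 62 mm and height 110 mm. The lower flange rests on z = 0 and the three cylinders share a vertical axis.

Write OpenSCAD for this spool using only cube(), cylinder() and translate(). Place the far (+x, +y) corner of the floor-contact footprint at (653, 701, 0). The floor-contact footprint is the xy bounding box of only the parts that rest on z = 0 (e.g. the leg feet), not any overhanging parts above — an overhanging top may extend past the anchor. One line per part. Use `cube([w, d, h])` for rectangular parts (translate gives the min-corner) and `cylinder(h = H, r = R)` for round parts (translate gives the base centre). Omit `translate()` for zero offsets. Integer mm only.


translate([526, 574, 0]) cylinder(h = 23, r = 127);
translate([526, 574, 23]) cylinder(h = 110, r = 62);
translate([526, 574, 133]) cylinder(h = 23, r = 127);


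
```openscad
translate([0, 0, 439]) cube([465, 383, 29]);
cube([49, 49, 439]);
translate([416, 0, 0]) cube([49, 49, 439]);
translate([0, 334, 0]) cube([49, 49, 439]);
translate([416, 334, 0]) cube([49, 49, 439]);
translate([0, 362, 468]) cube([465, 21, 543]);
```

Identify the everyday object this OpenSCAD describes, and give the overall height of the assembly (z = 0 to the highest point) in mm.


A chair. The overall height is 1011 mm.

A slab on four corner posts with a tall panel at the back — a chair. The seat slab sits at z = 439 with thickness 29, and the 543 mm backrest starts at the seat top, so the overall height is 439 + 29 + 543 = 1011 mm.


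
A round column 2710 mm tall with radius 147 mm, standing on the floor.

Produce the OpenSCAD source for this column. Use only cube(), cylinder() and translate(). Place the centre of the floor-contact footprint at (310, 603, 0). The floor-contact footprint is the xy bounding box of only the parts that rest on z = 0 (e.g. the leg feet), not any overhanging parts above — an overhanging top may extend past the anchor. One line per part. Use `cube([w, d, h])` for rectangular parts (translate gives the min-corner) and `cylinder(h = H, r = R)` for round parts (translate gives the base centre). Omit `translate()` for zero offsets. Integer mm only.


translate([310, 603, 0]) cylinder(h = 2710, r = 147);


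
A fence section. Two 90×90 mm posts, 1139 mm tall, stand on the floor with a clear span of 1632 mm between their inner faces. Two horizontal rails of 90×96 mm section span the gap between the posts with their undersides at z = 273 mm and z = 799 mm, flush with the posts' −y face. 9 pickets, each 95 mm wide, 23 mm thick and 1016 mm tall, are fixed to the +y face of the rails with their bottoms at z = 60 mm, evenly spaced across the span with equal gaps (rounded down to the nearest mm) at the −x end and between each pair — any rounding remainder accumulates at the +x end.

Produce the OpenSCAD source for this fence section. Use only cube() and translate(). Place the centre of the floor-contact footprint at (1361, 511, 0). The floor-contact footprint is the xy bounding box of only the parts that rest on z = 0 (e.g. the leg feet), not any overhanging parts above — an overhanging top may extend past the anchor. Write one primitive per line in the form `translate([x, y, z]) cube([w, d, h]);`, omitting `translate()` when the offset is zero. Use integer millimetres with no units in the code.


translate([455, 466, 0]) cube([90, 90, 1139]);
translate([2177, 466, 0]) cube([90, 90, 1139]);
translate([545, 466, 273]) cube([1632, 90, 96]);
translate([545, 466, 799]) cube([1632, 90, 96]);
translate([622, 556, 60]) cube([95, 23, 1016]);
translate([794, 556, 60]) cube([95, 23, 1016]);
translate([966, 556, 60]) cube([95, 23, 1016]);
translate([1138, 556, 60]) cube([95, 23, 1016]);
translate([1310, 556, 60]) cube([95, 23, 1016]);
translate([1482, 556, 60]) cube([95, 23, 1016]);
translate([1654, 556, 60]) cube([95, 23, 1016]);
translate([1826, 556, 60]) cube([95, 23, 1016]);
translate([1998, 556, 60]) cube([95, 23, 1016]);


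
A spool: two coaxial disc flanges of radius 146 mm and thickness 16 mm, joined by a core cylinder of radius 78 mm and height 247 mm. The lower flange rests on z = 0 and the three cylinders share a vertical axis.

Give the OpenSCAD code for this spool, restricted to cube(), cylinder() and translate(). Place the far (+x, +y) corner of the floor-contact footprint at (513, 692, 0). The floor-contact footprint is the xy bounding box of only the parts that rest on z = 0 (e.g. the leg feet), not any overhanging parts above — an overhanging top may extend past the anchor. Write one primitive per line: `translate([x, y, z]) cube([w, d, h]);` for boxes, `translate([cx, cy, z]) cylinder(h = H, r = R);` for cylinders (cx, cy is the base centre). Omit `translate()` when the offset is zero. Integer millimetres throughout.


translate([367, 546, 0]) cylinder(h = 16, r = 146);
translate([367, 546, 16]) cylinder(h = 247, r = 78);
translate([367, 546, 263]) cylinder(h = 16, r = 146);


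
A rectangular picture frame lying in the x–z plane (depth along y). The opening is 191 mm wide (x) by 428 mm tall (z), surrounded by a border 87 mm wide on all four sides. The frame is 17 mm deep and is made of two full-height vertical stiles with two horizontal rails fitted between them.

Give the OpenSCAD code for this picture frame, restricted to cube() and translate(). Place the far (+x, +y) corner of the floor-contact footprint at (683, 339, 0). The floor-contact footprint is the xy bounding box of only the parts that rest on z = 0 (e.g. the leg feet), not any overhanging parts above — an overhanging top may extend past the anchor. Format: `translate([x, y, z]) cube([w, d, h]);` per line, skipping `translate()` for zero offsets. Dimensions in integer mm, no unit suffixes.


translate([318, 322, 0]) cube([87, 17, 602]);
translate([596, 322, 0]) cube([87, 17, 602]);
translate([405, 322, 0]) cube([191, 17, 87]);
translate([405, 322, 515]) cube([191, 17, 87]);


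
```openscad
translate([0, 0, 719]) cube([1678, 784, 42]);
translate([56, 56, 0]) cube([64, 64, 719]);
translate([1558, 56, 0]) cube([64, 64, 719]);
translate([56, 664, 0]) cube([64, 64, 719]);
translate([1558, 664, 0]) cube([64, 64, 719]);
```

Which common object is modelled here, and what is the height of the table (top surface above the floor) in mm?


A table. The table height is 761 mm.

A 1678×784×42 slab sits at z = 719 on four 64 mm square posts — a table. The top surface is at 719 + 42 = 761 mm.


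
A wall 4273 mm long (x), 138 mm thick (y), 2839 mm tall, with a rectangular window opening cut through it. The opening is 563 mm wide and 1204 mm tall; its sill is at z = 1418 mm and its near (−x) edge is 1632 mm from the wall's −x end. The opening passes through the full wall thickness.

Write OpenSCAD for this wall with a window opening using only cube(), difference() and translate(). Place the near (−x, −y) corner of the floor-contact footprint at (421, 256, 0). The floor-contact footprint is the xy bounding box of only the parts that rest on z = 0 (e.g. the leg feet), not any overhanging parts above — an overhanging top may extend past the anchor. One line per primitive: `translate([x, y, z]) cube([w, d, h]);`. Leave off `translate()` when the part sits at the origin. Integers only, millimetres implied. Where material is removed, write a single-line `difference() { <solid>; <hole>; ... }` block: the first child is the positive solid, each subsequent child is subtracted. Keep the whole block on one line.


difference() { translate([421, 256, 0]) cube([4273, 138, 2839]); translate([2053, 256, 1418]) cube([563, 138, 1204]); }


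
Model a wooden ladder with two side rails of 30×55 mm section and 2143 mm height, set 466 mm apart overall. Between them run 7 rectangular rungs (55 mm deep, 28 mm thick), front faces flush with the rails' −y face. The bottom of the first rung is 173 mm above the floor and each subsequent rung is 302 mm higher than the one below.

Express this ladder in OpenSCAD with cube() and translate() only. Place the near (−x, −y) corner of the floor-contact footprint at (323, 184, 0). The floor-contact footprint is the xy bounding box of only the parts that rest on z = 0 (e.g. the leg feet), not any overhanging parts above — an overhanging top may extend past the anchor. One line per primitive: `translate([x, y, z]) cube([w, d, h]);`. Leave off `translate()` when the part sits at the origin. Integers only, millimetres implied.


translate([323, 184, 0]) cube([30, 55, 2143]);
translate([759, 184, 0]) cube([30, 55, 2143]);
translate([353, 184, 173]) cube([406, 55, 28]);
translate([353, 184, 475]) cube([406, 55, 28]);
translate([353, 184, 777]) cube([406, 55, 28]);
translate([353, 184, 1079]) cube([406, 55, 28]);
translate([353, 184, 1381]) cube([406, 55, 28]);
translate([353, 184, 1683]) cube([406, 55, 28]);
translate([353, 184, 1985]) cube([406, 55, 28]);


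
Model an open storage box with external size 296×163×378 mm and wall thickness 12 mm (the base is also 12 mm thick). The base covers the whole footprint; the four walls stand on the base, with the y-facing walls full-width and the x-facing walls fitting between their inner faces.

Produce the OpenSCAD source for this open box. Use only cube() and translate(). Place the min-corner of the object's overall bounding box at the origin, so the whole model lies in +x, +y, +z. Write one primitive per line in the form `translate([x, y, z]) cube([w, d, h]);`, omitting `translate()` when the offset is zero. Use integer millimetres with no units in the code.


cube([296, 163, 12]);
translate([0, 0, 12]) cube([296, 12, 366]);
translate([0, 151, 12]) cube([296, 12, 366]);
translate([0, 12, 12]) cube([12, 139, 366]);
translate([284, 12, 12]) cube([12, 139, 366]);


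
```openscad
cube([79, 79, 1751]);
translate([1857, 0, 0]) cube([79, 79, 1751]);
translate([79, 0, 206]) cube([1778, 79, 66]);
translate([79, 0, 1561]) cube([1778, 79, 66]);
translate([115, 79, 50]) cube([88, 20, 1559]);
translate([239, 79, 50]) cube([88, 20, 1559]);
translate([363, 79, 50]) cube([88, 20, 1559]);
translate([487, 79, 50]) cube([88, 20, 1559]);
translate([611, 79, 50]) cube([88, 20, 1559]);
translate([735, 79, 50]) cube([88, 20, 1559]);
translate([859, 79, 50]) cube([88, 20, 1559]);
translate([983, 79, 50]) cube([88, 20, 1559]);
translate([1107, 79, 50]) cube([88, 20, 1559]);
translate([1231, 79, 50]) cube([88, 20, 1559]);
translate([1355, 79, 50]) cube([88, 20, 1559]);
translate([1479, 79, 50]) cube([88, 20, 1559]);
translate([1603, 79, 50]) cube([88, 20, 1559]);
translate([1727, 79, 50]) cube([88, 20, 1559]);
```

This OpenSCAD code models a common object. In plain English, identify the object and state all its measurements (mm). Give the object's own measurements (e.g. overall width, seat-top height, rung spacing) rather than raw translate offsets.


A fence section. Two 79×79 mm posts, 1751 mm tall, stand on the floor with a clear span of 1778 mm between their inner faces. Two horizontal rails of 79×66 mm section span the gap between the posts with their undersides at z = 206 mm and z = 1561 mm, flush with the posts' −y face. 14 pickets, each 88 mm wide, 20 mm thick and 1559 mm tall, are fixed to the +y face of the rails with their bottoms at z = 50 mm, spaced across the span with a 36 mm gap after the −x post and between neighbouring pickets, with 42 mm left before the +x post.


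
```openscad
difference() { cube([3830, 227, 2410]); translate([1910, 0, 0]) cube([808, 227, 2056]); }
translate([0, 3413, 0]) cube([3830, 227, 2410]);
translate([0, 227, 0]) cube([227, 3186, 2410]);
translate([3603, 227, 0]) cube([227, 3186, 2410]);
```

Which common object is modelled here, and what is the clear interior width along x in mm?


A single room. The interior width is 3376 mm.

Four walls enclosing a rectangle with a door in the front wall — a room. Outside width 3830 minus two 227 mm walls gives 3376 mm.


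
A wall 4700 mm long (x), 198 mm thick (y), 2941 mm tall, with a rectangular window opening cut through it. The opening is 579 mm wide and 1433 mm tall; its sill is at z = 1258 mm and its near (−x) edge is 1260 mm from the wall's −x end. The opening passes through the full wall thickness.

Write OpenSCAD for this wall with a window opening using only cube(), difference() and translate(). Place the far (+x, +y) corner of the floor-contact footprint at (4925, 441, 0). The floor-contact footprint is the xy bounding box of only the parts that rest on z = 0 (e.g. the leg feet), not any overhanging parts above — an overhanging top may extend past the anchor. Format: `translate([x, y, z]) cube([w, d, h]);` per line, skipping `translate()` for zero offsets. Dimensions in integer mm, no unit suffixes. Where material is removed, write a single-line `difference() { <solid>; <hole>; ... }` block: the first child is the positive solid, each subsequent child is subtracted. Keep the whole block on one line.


difference() { translate([225, 243, 0]) cube([4700, 198, 2941]); translate([1485, 243, 1258]) cube([579, 198, 1433]); }


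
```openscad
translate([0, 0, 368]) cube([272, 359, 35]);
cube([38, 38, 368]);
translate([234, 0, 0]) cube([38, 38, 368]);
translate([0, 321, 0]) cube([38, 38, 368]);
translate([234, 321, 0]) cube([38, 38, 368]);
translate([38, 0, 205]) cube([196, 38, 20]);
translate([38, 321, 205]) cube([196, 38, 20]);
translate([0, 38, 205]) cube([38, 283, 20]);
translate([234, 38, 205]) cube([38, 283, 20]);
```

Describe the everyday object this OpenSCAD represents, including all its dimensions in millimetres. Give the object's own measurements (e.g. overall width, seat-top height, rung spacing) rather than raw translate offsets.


A four-legged stool. The seat is a 272×359×35 mm slab whose top surface is at z = 403 mm; four square legs, each 38×38 mm in cross-section, run from the floor (z = 0) to the underside of the seat, each flush with a corner of the seat. Four stretchers, 38 mm wide and 20 mm tall, connect adjacent legs with their undersides at z = 205 mm, each running between the inner faces of the legs it joins and aligned with the legs' outer faces on the other axis.


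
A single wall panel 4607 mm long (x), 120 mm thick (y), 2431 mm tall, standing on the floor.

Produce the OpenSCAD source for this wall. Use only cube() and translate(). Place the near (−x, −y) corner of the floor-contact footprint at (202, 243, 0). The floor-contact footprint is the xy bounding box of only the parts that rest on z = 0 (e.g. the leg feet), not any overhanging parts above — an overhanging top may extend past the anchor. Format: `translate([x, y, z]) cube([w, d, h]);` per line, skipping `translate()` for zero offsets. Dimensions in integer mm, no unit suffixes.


translate([202, 243, 0]) cube([4607, 120, 2431]);


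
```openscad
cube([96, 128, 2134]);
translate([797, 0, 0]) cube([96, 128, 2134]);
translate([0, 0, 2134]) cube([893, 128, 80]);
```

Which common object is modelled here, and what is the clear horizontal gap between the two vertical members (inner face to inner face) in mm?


A door frame. The clear opening width is 701 mm.

Two 2134 mm tall posts with a header on top — a door frame. The left jamb is 96 mm wide at x = 0; the right jamb starts at x = 797. The clear opening is 797 − 96 = 701 mm.


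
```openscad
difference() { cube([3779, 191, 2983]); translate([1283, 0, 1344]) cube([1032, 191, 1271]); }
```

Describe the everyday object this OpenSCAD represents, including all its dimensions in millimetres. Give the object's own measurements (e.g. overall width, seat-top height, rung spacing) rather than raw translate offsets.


A wall 3779 mm long (x), 191 mm thick (y), 2983 mm tall, with a rectangular window opening cut through it. The opening is 1032 mm wide and 1271 mm tall; its sill is at z = 1344 mm and its near (−x) edge is 1283 mm from the wall's −x end. The opening passes through the full wall thickness.


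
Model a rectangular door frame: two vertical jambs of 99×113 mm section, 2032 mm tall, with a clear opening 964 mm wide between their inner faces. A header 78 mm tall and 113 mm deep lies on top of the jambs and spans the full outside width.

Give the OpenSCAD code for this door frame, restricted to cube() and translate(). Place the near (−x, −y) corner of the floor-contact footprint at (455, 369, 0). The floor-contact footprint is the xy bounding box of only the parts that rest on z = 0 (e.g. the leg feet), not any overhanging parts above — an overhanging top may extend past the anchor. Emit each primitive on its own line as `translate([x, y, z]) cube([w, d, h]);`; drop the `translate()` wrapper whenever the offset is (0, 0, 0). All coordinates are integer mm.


translate([455, 369, 0]) cube([99, 113, 2032]);
translate([1518, 369, 0]) cube([99, 113, 2032]);
translate([455, 369, 2032]) cube([1162, 113, 78]);


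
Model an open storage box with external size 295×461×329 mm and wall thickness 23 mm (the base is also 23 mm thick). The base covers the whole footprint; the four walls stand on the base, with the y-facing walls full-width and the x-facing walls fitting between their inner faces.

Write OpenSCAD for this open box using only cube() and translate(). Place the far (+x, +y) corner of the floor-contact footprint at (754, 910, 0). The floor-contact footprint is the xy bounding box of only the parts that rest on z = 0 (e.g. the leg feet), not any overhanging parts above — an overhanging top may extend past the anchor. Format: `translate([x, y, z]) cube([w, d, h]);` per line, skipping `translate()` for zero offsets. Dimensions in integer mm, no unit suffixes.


translate([459, 449, 0]) cube([295, 461, 23]);
translate([459, 449, 23]) cube([295, 23, 306]);
translate([459, 887, 23]) cube([295, 23, 306]);
translate([459, 472, 23]) cube([23, 415, 306]);
translate([731, 472, 23]) cube([23, 415, 306]);


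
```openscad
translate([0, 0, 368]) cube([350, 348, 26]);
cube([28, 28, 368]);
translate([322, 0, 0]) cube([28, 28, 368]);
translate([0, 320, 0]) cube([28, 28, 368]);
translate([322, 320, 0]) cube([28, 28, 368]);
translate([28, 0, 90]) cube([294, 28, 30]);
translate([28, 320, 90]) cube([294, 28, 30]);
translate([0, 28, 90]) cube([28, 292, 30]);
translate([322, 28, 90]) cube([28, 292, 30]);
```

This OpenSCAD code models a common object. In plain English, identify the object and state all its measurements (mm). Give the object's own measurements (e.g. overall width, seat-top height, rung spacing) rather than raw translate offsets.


A simple wooden stool: a rectangular seat 350 mm (x) by 348 mm (y), 26 mm thick, top face at z = 394 mm, on four square legs, each 28×28 mm in cross-section. The legs rest on z = 0, each flush with a corner of the seat. Four stretchers, 28 mm wide and 30 mm tall, connect adjacent legs with their undersides at z = 90 mm, each running between the inner faces of the legs it joins and aligned with the legs' outer faces on the other axis.


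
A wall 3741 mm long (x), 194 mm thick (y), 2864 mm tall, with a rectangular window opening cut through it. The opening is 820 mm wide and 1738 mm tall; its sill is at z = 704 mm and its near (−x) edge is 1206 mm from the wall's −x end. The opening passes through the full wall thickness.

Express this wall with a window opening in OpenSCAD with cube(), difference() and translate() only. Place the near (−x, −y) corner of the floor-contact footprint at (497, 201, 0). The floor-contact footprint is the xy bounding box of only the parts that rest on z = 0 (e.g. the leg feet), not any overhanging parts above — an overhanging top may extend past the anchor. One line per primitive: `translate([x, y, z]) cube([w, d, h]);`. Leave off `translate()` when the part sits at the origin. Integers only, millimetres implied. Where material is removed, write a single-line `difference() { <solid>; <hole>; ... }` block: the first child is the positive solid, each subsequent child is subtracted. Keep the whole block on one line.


difference() { translate([497, 201, 0]) cube([3741, 194, 2864]); translate([1703, 201, 704]) cube([820, 194, 1738]); }


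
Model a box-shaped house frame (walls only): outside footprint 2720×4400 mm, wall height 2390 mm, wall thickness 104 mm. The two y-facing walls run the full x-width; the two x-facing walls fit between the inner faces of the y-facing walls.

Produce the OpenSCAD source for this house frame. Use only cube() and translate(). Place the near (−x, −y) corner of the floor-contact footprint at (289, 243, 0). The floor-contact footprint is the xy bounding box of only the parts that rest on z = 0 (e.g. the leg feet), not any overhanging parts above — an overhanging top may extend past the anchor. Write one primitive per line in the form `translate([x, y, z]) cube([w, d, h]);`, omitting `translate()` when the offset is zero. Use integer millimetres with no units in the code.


translate([289, 243, 0]) cube([2720, 104, 2390]);
translate([289, 4539, 0]) cube([2720, 104, 2390]);
translate([289, 347, 0]) cube([104, 4192, 2390]);
translate([2905, 347, 0]) cube([104, 4192, 2390]);


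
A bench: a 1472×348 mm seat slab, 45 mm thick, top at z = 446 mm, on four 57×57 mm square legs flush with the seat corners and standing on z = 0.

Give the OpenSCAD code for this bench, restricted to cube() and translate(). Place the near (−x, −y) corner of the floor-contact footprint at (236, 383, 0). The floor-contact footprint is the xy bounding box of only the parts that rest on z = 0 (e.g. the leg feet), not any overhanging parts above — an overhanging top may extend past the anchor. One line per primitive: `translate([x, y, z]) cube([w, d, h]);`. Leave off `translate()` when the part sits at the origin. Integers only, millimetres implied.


translate([236, 383, 401]) cube([1472, 348, 45]);
translate([236, 383, 0]) cube([57, 57, 401]);
translate([236, 674, 0]) cube([57, 57, 401]);
translate([1651, 383, 0]) cube([57, 57, 401]);
translate([1651, 674, 0]) cube([57, 57, 401]);


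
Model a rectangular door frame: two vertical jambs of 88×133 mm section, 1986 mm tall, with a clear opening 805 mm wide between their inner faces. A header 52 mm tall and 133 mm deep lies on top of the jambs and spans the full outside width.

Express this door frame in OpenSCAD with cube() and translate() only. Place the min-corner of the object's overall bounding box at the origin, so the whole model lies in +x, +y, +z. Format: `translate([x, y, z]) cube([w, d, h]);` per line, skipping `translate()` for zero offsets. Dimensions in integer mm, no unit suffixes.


cube([88, 133, 1986]);
translate([893, 0, 0]) cube([88, 133, 1986]);
translate([0, 0, 1986]) cube([981, 133, 52]);


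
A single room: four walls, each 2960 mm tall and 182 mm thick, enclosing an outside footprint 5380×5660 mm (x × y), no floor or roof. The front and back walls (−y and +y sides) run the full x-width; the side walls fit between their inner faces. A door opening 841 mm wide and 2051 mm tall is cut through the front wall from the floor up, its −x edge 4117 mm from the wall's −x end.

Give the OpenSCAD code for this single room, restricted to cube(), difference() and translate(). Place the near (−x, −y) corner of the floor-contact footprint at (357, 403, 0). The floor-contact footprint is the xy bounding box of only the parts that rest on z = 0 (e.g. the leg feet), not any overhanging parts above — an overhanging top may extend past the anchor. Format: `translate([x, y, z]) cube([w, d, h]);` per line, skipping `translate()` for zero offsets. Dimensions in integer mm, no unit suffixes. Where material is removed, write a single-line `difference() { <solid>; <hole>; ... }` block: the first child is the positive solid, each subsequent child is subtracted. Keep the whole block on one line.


difference() { translate([357, 403, 0]) cube([5380, 182, 2960]); translate([4474, 403, 0]) cube([841, 182, 2051]); }
translate([357, 5881, 0]) cube([5380, 182, 2960]);
translate([357, 585, 0]) cube([182, 5296, 2960]);
translate([5555, 585, 0]) cube([182, 5296, 2960]);


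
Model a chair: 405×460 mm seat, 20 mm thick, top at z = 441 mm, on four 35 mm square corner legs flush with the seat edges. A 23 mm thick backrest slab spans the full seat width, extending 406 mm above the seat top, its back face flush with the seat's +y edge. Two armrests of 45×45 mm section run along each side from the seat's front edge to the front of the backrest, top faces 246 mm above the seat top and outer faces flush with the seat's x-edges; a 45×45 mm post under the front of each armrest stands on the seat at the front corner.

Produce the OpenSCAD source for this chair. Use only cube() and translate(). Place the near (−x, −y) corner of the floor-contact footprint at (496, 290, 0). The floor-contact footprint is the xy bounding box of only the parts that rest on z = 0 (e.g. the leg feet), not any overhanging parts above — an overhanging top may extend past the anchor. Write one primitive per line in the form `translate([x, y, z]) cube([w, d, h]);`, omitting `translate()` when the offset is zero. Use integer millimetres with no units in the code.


translate([496, 290, 421]) cube([405, 460, 20]);
translate([496, 290, 0]) cube([35, 35, 421]);
translate([866, 290, 0]) cube([35, 35, 421]);
translate([496, 715, 0]) cube([35, 35, 421]);
translate([866, 715, 0]) cube([35, 35, 421]);
translate([496, 727, 441]) cube([405, 23, 406]);
translate([496, 290, 642]) cube([45, 437, 45]);
translate([856, 290, 642]) cube([45, 437, 45]);
translate([496, 290, 441]) cube([45, 45, 201]);
translate([856, 290, 441]) cube([45, 45, 201]);


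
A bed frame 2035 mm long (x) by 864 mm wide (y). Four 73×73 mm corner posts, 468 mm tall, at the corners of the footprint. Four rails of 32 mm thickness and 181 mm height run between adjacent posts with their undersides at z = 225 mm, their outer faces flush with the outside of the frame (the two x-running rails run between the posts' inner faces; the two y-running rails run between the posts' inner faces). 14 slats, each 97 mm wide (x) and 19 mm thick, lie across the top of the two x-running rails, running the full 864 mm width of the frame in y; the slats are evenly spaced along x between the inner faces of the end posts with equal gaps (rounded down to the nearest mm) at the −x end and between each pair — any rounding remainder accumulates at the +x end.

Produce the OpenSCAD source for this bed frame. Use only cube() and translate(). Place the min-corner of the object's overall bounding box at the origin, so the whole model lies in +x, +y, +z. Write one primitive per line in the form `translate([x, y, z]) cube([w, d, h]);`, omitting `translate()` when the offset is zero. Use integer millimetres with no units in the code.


cube([73, 73, 468]);
translate([0, 791, 0]) cube([73, 73, 468]);
translate([1962, 0, 0]) cube([73, 73, 468]);
translate([1962, 791, 0]) cube([73, 73, 468]);
translate([73, 0, 225]) cube([1889, 32, 181]);
translate([73, 832, 225]) cube([1889, 32, 181]);
translate([0, 73, 225]) cube([32, 718, 181]);
translate([2003, 73, 225]) cube([32, 718, 181]);
translate([108, 0, 406]) cube([97, 864, 19]);
translate([240, 0, 406]) cube([97, 864, 19]);
translate([372, 0, 406]) cube([97, 864, 19]);
translate([504, 0, 406]) cube([97, 864, 19]);
translate([636, 0, 406]) cube([97, 864, 19]);
translate([768, 0, 406]) cube([97, 864, 19]);
translate([900, 0, 406]) cube([97, 864, 19]);
translate([1032, 0, 406]) cube([97, 864, 19]);
translate([1164, 0, 406]) cube([97, 864, 19]);
translate([1296, 0, 406]) cube([97, 864, 19]);
translate([1428, 0, 406]) cube([97, 864, 19]);
translate([1560, 0, 406]) cube([97, 864, 19]);
translate([1692, 0, 406]) cube([97, 864, 19]);
translate([1824, 0, 406]) cube([97, 864, 19]);


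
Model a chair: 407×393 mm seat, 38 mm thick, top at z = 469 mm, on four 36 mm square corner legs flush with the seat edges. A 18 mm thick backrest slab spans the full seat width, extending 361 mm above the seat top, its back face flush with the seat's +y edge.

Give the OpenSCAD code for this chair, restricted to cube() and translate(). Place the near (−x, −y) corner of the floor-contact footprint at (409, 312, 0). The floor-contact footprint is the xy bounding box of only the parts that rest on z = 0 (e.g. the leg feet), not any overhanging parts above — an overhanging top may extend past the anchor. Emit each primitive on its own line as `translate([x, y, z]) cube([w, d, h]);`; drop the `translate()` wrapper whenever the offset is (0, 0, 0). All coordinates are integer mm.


translate([409, 312, 431]) cube([407, 393, 38]);
translate([409, 312, 0]) cube([36, 36, 431]);
translate([780, 312, 0]) cube([36, 36, 431]);
translate([409, 669, 0]) cube([36, 36, 431]);
translate([780, 669, 0]) cube([36, 36, 431]);
translate([409, 687, 469]) cube([407, 18, 361]);


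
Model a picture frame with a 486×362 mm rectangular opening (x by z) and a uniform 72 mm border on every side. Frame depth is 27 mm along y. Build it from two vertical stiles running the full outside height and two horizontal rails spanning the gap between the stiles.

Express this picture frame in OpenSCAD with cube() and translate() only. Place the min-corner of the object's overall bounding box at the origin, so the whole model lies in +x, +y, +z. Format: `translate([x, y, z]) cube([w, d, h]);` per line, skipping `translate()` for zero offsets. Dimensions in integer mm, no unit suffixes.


cube([72, 27, 506]);
translate([558, 0, 0]) cube([72, 27, 506]);
translate([72, 0, 0]) cube([486, 27, 72]);
translate([72, 0, 434]) cube([486, 27, 72]);


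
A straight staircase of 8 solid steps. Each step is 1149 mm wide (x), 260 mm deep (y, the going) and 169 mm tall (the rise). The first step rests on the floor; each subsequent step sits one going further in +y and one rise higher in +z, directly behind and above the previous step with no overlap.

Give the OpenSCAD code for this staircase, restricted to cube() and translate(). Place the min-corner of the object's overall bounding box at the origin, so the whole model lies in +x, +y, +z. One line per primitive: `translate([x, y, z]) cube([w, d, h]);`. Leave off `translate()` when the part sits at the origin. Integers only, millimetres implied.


cube([1149, 260, 169]);
translate([0, 260, 169]) cube([1149, 260, 169]);
translate([0, 520, 338]) cube([1149, 260, 169]);
translate([0, 780, 507]) cube([1149, 260, 169]);
translate([0, 1040, 676]) cube([1149, 260, 169]);
translate([0, 1300, 845]) cube([1149, 260, 169]);
translate([0, 1560, 1014]) cube([1149, 260, 169]);
translate([0, 1820, 1183]) cube([1149, 260, 169]);


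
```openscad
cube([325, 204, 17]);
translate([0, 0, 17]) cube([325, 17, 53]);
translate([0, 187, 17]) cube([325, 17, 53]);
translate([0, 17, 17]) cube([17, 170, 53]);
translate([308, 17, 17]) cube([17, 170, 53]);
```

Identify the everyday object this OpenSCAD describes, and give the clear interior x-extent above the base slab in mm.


An open box. The internal width is 291 mm.

A 325×204 base slab with four walls standing on it — an open box. The base is 325 mm wide and the walls are 17 mm thick, so the internal width is 325 − 2 × 17 = 291 mm.


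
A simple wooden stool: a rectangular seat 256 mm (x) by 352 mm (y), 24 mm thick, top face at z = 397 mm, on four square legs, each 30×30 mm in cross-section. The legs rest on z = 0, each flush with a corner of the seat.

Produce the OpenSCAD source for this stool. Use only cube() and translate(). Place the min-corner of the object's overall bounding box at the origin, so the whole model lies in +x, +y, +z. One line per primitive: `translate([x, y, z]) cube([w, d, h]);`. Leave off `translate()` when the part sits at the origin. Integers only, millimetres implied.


translate([0, 0, 373]) cube([256, 352, 24]);
cube([30, 30, 373]);
translate([226, 0, 0]) cube([30, 30, 373]);
translate([0, 322, 0]) cube([30, 30, 373]);
translate([226, 322, 0]) cube([30, 30, 373]);


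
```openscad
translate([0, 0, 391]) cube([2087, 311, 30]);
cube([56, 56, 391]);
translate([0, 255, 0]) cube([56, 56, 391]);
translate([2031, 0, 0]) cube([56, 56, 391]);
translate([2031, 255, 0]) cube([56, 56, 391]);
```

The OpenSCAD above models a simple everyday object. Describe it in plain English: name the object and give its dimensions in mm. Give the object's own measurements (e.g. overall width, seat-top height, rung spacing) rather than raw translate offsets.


A bench: a 2087×311 mm seat slab, 30 mm thick, top at z = 421 mm, on four 56×56 mm square legs flush with the seat corners and standing on z = 0.


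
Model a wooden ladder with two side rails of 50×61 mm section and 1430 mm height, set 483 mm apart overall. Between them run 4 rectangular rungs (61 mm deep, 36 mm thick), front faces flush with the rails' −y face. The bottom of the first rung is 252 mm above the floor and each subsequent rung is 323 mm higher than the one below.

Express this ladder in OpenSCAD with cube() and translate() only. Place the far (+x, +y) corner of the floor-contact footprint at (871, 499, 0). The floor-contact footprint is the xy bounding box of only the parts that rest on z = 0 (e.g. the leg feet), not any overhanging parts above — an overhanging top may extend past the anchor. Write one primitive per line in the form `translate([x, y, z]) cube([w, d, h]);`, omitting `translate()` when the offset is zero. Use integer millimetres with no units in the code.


translate([388, 438, 0]) cube([50, 61, 1430]);
translate([821, 438, 0]) cube([50, 61, 1430]);
translate([438, 438, 252]) cube([383, 61, 36]);
translate([438, 438, 575]) cube([383, 61, 36]);
translate([438, 438, 898]) cube([383, 61, 36]);
translate([438, 438, 1221]) cube([383, 61, 36]);
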